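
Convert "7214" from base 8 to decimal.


Input: "7214" in base 8
Positional expansion:
  Digit '7' (value 7) x 8^3 = 3584
  Digit '2' (value 2) x 8^2 = 128
  Digit '1' (value 1) x 8^1 = 8
  Digit '4' (value 4) x 8^0 = 4
Sum = 3724

3724


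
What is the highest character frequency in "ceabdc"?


Input: ceabdc
Character counts:
  'a': 1
  'b': 1
  'c': 2
  'd': 1
  'e': 1
Maximum frequency: 2

2


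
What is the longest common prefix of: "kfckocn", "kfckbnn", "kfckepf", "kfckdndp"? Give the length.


Words: kfckocn, kfckbnn, kfckepf, kfckdndp
  Position 0: all 'k' => match
  Position 1: all 'f' => match
  Position 2: all 'c' => match
  Position 3: all 'k' => match
  Position 4: ('o', 'b', 'e', 'd') => mismatch, stop
LCP = "kfck" (length 4)

4


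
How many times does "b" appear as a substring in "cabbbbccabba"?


Searching for "b" in "cabbbbccabba"
Scanning each position:
  Position 0: "c" => no
  Position 1: "a" => no
  Position 2: "b" => MATCH
  Position 3: "b" => MATCH
  Position 4: "b" => MATCH
  Position 5: "b" => MATCH
  Position 6: "c" => no
  Position 7: "c" => no
  Position 8: "a" => no
  Position 9: "b" => MATCH
  Position 10: "b" => MATCH
  Position 11: "a" => no
Total occurrences: 6

6


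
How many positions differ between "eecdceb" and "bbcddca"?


Comparing "eecdceb" and "bbcddca" position by position:
  Position 0: 'e' vs 'b' => DIFFER
  Position 1: 'e' vs 'b' => DIFFER
  Position 2: 'c' vs 'c' => same
  Position 3: 'd' vs 'd' => same
  Position 4: 'c' vs 'd' => DIFFER
  Position 5: 'e' vs 'c' => DIFFER
  Position 6: 'b' vs 'a' => DIFFER
Positions that differ: 5

5


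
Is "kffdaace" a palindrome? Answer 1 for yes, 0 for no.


Input: kffdaace
Reversed: ecaadffk
  Compare pos 0 ('k') with pos 7 ('e'): MISMATCH
  Compare pos 1 ('f') with pos 6 ('c'): MISMATCH
  Compare pos 2 ('f') with pos 5 ('a'): MISMATCH
  Compare pos 3 ('d') with pos 4 ('a'): MISMATCH
Result: not a palindrome

0


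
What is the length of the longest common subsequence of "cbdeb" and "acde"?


LCS of "cbdeb" and "acde"
DP table:
           a    c    d    e
      0    0    0    0    0
  c   0    0    1    1    1
  b   0    0    1    1    1
  d   0    0    1    2    2
  e   0    0    1    2    3
  b   0    0    1    2    3
LCS length = dp[5][4] = 3

3


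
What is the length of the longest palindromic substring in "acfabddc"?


Input: "acfabddc"
Checking substrings for palindromes:
  [5:7] "dd" (len 2) => palindrome
Longest palindromic substring: "dd" with length 2

2


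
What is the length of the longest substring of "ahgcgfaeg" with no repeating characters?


Input: "ahgcgfaeg"
Sliding window (track last position of each char):
  Position 0 ('a'): window [0,0] length 1 -- new best
  Position 1 ('h'): window [0,1] length 2 -- new best
  Position 2 ('g'): window [0,2] length 3 -- new best
  Position 3 ('c'): window [0,3] length 4 -- new best
  Position 4 ('g'): repeat (last at 2), move window start to 3
  Position 4 ('g'): window [3,4] length 2
  Position 5 ('f'): window [3,5] length 3
  Position 6 ('a'): window [3,6] length 4
  Position 7 ('e'): window [3,7] length 5 -- new best
  Position 8 ('g'): repeat (last at 4), move window start to 5
  Position 8 ('g'): window [5,8] length 4
Longest substring with no repeats: "cgfae" with length 5

5


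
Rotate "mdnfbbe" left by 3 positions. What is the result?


Input: "mdnfbbe", rotate left by 3
First 3 characters: "mdn"
Remaining characters: "fbbe"
Concatenate remaining + first: "fbbe" + "mdn" = "fbbemdn"

fbbemdn


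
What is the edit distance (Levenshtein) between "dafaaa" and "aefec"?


Computing edit distance: "dafaaa" -> "aefec"
DP table:
           a    e    f    e    c
      0    1    2    3    4    5
  d   1    1    2    3    4    5
  a   2    1    2    3    4    5
  f   3    2    2    2    3    4
  a   4    3    3    3    3    4
  a   5    4    4    4    4    4
  a   6    5    5    5    5    5
Edit distance = dp[6][5] = 5

5


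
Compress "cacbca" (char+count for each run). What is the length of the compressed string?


Input: cacbca
Runs:
  'c' x 1 => "c1"
  'a' x 1 => "a1"
  'c' x 1 => "c1"
  'b' x 1 => "b1"
  'c' x 1 => "c1"
  'a' x 1 => "a1"
Compressed: "c1a1c1b1c1a1"
Compressed length: 12

12


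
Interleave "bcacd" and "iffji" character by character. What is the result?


Interleaving "bcacd" and "iffji":
  Position 0: 'b' from first, 'i' from second => "bi"
  Position 1: 'c' from first, 'f' from second => "cf"
  Position 2: 'a' from first, 'f' from second => "af"
  Position 3: 'c' from first, 'j' from second => "cj"
  Position 4: 'd' from first, 'i' from second => "di"
Result: bicfafcjdi

bicfafcjdi


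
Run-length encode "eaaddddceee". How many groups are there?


Input: eaaddddceee
Scanning for consecutive runs:
  Group 1: 'e' x 1 (positions 0-0)
  Group 2: 'a' x 2 (positions 1-2)
  Group 3: 'd' x 4 (positions 3-6)
  Group 4: 'c' x 1 (positions 7-7)
  Group 5: 'e' x 3 (positions 8-10)
Total groups: 5

5


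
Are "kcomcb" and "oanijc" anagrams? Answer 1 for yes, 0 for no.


Strings: "kcomcb", "oanijc"
Sorted first:  bcckmo
Sorted second: acijno
Differ at position 0: 'b' vs 'a' => not anagrams

0


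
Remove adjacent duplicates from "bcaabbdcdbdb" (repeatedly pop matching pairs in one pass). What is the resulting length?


Input: bcaabbdcdbdb
Stack-based adjacent duplicate removal:
  Read 'b': push. Stack: b
  Read 'c': push. Stack: bc
  Read 'a': push. Stack: bca
  Read 'a': matches stack top 'a' => pop. Stack: bc
  Read 'b': push. Stack: bcb
  Read 'b': matches stack top 'b' => pop. Stack: bc
  Read 'd': push. Stack: bcd
  Read 'c': push. Stack: bcdc
  Read 'd': push. Stack: bcdcd
  Read 'b': push. Stack: bcdcdb
  Read 'd': push. Stack: bcdcdbd
  Read 'b': push. Stack: bcdcdbdb
Final stack: "bcdcdbdb" (length 8)

8


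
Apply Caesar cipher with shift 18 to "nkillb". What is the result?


Caesar cipher: shift "nkillb" by 18
  'n' (pos 13) + 18 = pos 5 = 'f'
  'k' (pos 10) + 18 = pos 2 = 'c'
  'i' (pos 8) + 18 = pos 0 = 'a'
  'l' (pos 11) + 18 = pos 3 = 'd'
  'l' (pos 11) + 18 = pos 3 = 'd'
  'b' (pos 1) + 18 = pos 19 = 't'
Result: fcaddt

fcaddt


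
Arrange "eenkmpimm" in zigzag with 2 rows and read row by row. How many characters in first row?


Zigzag "eenkmpimm" into 2 rows:
Placing characters:
  'e' => row 0
  'e' => row 1
  'n' => row 0
  'k' => row 1
  'm' => row 0
  'p' => row 1
  'i' => row 0
  'm' => row 1
  'm' => row 0
Rows:
  Row 0: "enmim"
  Row 1: "ekpm"
First row length: 5

5


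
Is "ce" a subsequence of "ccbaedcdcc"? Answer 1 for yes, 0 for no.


Check if "ce" is a subsequence of "ccbaedcdcc"
Greedy scan:
  Position 0 ('c'): matches sub[0] = 'c'
  Position 1 ('c'): no match needed
  Position 2 ('b'): no match needed
  Position 3 ('a'): no match needed
  Position 4 ('e'): matches sub[1] = 'e'
  Position 5 ('d'): no match needed
  Position 6 ('c'): no match needed
  Position 7 ('d'): no match needed
  Position 8 ('c'): no match needed
  Position 9 ('c'): no match needed
All 2 characters matched => is a subsequence

1


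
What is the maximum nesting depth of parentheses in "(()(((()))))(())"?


Input: "(()(((()))))(())"
Tracking depth:
  Position 0 '(': depth becomes 1
  Position 1 '(': depth becomes 2
  Position 2 ')': depth becomes 1
  Position 3 '(': depth becomes 2
  Position 4 '(': depth becomes 3
  Position 5 '(': depth becomes 4
  Position 6 '(': depth becomes 5
  Position 7 ')': depth becomes 4
  Position 8 ')': depth becomes 3
  Position 9 ')': depth becomes 2
  Position 10 ')': depth becomes 1
  Position 11 ')': depth becomes 0
  Position 12 '(': depth becomes 1
  Position 13 '(': depth becomes 2
  Position 14 ')': depth becomes 1
  Position 15 ')': depth becomes 0
Maximum depth reached: 5

5


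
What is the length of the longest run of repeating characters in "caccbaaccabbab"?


Input: "caccbaaccabbab"
Scanning for longest run:
  Position 1 ('a'): new char, reset run to 1
  Position 2 ('c'): new char, reset run to 1
  Position 3 ('c'): continues run of 'c', length=2
  Position 4 ('b'): new char, reset run to 1
  Position 5 ('a'): new char, reset run to 1
  Position 6 ('a'): continues run of 'a', length=2
  Position 7 ('c'): new char, reset run to 1
  Position 8 ('c'): continues run of 'c', length=2
  Position 9 ('a'): new char, reset run to 1
  Position 10 ('b'): new char, reset run to 1
  Position 11 ('b'): continues run of 'b', length=2
  Position 12 ('a'): new char, reset run to 1
  Position 13 ('b'): new char, reset run to 1
Longest run: 'c' with length 2

2


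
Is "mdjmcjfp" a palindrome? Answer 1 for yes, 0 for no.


Input: mdjmcjfp
Reversed: pfjcmjdm
  Compare pos 0 ('m') with pos 7 ('p'): MISMATCH
  Compare pos 1 ('d') with pos 6 ('f'): MISMATCH
  Compare pos 2 ('j') with pos 5 ('j'): match
  Compare pos 3 ('m') with pos 4 ('c'): MISMATCH
Result: not a palindrome

0


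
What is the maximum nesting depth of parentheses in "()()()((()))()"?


Input: "()()()((()))()"
Tracking depth:
  Position 0 '(': depth becomes 1
  Position 1 ')': depth becomes 0
  Position 2 '(': depth becomes 1
  Position 3 ')': depth becomes 0
  Position 4 '(': depth becomes 1
  Position 5 ')': depth becomes 0
  Position 6 '(': depth becomes 1
  Position 7 '(': depth becomes 2
  Position 8 '(': depth becomes 3
  Position 9 ')': depth becomes 2
  Position 10 ')': depth becomes 1
  Position 11 ')': depth becomes 0
  Position 12 '(': depth becomes 1
  Position 13 ')': depth becomes 0
Maximum depth reached: 3

3


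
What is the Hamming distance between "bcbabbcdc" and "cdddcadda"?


Comparing "bcbabbcdc" and "cdddcadda" position by position:
  Position 0: 'b' vs 'c' => differ
  Position 1: 'c' vs 'd' => differ
  Position 2: 'b' vs 'd' => differ
  Position 3: 'a' vs 'd' => differ
  Position 4: 'b' vs 'c' => differ
  Position 5: 'b' vs 'a' => differ
  Position 6: 'c' vs 'd' => differ
  Position 7: 'd' vs 'd' => same
  Position 8: 'c' vs 'a' => differ
Total differences (Hamming distance): 8

8


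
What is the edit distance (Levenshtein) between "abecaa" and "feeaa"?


Computing edit distance: "abecaa" -> "feeaa"
DP table:
           f    e    e    a    a
      0    1    2    3    4    5
  a   1    1    2    3    3    4
  b   2    2    2    3    4    4
  e   3    3    2    2    3    4
  c   4    4    3    3    3    4
  a   5    5    4    4    3    3
  a   6    6    5    5    4    3
Edit distance = dp[6][5] = 3

3


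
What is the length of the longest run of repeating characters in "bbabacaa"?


Input: "bbabacaa"
Scanning for longest run:
  Position 1 ('b'): continues run of 'b', length=2
  Position 2 ('a'): new char, reset run to 1
  Position 3 ('b'): new char, reset run to 1
  Position 4 ('a'): new char, reset run to 1
  Position 5 ('c'): new char, reset run to 1
  Position 6 ('a'): new char, reset run to 1
  Position 7 ('a'): continues run of 'a', length=2
Longest run: 'b' with length 2

2


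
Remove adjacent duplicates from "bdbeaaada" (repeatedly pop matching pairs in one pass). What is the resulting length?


Input: bdbeaaada
Stack-based adjacent duplicate removal:
  Read 'b': push. Stack: b
  Read 'd': push. Stack: bd
  Read 'b': push. Stack: bdb
  Read 'e': push. Stack: bdbe
  Read 'a': push. Stack: bdbea
  Read 'a': matches stack top 'a' => pop. Stack: bdbe
  Read 'a': push. Stack: bdbea
  Read 'd': push. Stack: bdbead
  Read 'a': push. Stack: bdbeada
Final stack: "bdbeada" (length 7)

7


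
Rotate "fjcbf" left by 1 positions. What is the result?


Input: "fjcbf", rotate left by 1
First 1 characters: "f"
Remaining characters: "jcbf"
Concatenate remaining + first: "jcbf" + "f" = "jcbff"

jcbff


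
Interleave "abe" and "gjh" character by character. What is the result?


Interleaving "abe" and "gjh":
  Position 0: 'a' from first, 'g' from second => "ag"
  Position 1: 'b' from first, 'j' from second => "bj"
  Position 2: 'e' from first, 'h' from second => "eh"
Result: agbjeh

agbjeh


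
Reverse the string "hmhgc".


Input: hmhgc
Reading characters right to left:
  Position 4: 'c'
  Position 3: 'g'
  Position 2: 'h'
  Position 1: 'm'
  Position 0: 'h'
Reversed: cghmh

cghmh


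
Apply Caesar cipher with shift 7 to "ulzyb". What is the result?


Caesar cipher: shift "ulzyb" by 7
  'u' (pos 20) + 7 = pos 1 = 'b'
  'l' (pos 11) + 7 = pos 18 = 's'
  'z' (pos 25) + 7 = pos 6 = 'g'
  'y' (pos 24) + 7 = pos 5 = 'f'
  'b' (pos 1) + 7 = pos 8 = 'i'
Result: bsgfi

bsgfi


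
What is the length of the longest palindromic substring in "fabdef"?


Input: "fabdef"
Checking substrings for palindromes:
  No multi-char palindromic substrings found
Longest palindromic substring: "f" with length 1

1


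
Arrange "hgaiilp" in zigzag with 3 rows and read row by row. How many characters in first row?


Zigzag "hgaiilp" into 3 rows:
Placing characters:
  'h' => row 0
  'g' => row 1
  'a' => row 2
  'i' => row 1
  'i' => row 0
  'l' => row 1
  'p' => row 2
Rows:
  Row 0: "hi"
  Row 1: "gil"
  Row 2: "ap"
First row length: 2

2


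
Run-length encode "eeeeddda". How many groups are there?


Input: eeeeddda
Scanning for consecutive runs:
  Group 1: 'e' x 4 (positions 0-3)
  Group 2: 'd' x 3 (positions 4-6)
  Group 3: 'a' x 1 (positions 7-7)
Total groups: 3

3


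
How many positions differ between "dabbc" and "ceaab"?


Comparing "dabbc" and "ceaab" position by position:
  Position 0: 'd' vs 'c' => DIFFER
  Position 1: 'a' vs 'e' => DIFFER
  Position 2: 'b' vs 'a' => DIFFER
  Position 3: 'b' vs 'a' => DIFFER
  Position 4: 'c' vs 'b' => DIFFER
Positions that differ: 5

5


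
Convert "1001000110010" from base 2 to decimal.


Input: "1001000110010" in base 2
Positional expansion:
  Digit '1' (value 1) x 2^12 = 4096
  Digit '0' (value 0) x 2^11 = 0
  Digit '0' (value 0) x 2^10 = 0
  Digit '1' (value 1) x 2^9 = 512
  Digit '0' (value 0) x 2^8 = 0
  Digit '0' (value 0) x 2^7 = 0
  Digit '0' (value 0) x 2^6 = 0
  Digit '1' (value 1) x 2^5 = 32
  Digit '1' (value 1) x 2^4 = 16
  Digit '0' (value 0) x 2^3 = 0
  Digit '0' (value 0) x 2^2 = 0
  Digit '1' (value 1) x 2^1 = 2
  Digit '0' (value 0) x 2^0 = 0
Sum = 4658

4658


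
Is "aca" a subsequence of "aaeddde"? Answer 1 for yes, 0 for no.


Check if "aca" is a subsequence of "aaeddde"
Greedy scan:
  Position 0 ('a'): matches sub[0] = 'a'
  Position 1 ('a'): no match needed
  Position 2 ('e'): no match needed
  Position 3 ('d'): no match needed
  Position 4 ('d'): no match needed
  Position 5 ('d'): no match needed
  Position 6 ('e'): no match needed
Only matched 1/3 characters => not a subsequence

0


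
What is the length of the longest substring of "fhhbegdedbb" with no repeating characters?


Input: "fhhbegdedbb"
Sliding window (track last position of each char):
  Position 0 ('f'): window [0,0] length 1 -- new best
  Position 1 ('h'): window [0,1] length 2 -- new best
  Position 2 ('h'): repeat (last at 1), move window start to 2
  Position 2 ('h'): window [2,2] length 1
  Position 3 ('b'): window [2,3] length 2
  Position 4 ('e'): window [2,4] length 3 -- new best
  Position 5 ('g'): window [2,5] length 4 -- new best
  Position 6 ('d'): window [2,6] length 5 -- new best
  Position 7 ('e'): repeat (last at 4), move window start to 5
  Position 7 ('e'): window [5,7] length 3
  Position 8 ('d'): repeat (last at 6), move window start to 7
  Position 8 ('d'): window [7,8] length 2
  Position 9 ('b'): window [7,9] length 3
  Position 10 ('b'): repeat (last at 9), move window start to 10
  Position 10 ('b'): window [10,10] length 1
Longest substring with no repeats: "hbegd" with length 5

5


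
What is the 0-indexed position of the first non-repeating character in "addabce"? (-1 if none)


Input: addabce
Character frequencies:
  'a': 2
  'b': 1
  'c': 1
  'd': 2
  'e': 1
Scanning left to right for freq == 1:
  Position 0 ('a'): freq=2, skip
  Position 1 ('d'): freq=2, skip
  Position 2 ('d'): freq=2, skip
  Position 3 ('a'): freq=2, skip
  Position 4 ('b'): unique! => answer = 4

4


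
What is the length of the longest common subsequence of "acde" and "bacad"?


LCS of "acde" and "bacad"
DP table:
           b    a    c    a    d
      0    0    0    0    0    0
  a   0    0    1    1    1    1
  c   0    0    1    2    2    2
  d   0    0    1    2    2    3
  e   0    0    1    2    2    3
LCS length = dp[4][5] = 3

3


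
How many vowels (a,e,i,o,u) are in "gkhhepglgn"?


Input: gkhhepglgn
Checking each character:
  'g' at position 0: consonant
  'k' at position 1: consonant
  'h' at position 2: consonant
  'h' at position 3: consonant
  'e' at position 4: vowel (running total: 1)
  'p' at position 5: consonant
  'g' at position 6: consonant
  'l' at position 7: consonant
  'g' at position 8: consonant
  'n' at position 9: consonant
Total vowels: 1

1


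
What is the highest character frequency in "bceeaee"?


Input: bceeaee
Character counts:
  'a': 1
  'b': 1
  'c': 1
  'e': 4
Maximum frequency: 4

4


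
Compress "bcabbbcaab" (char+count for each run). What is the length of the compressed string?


Input: bcabbbcaab
Runs:
  'b' x 1 => "b1"
  'c' x 1 => "c1"
  'a' x 1 => "a1"
  'b' x 3 => "b3"
  'c' x 1 => "c1"
  'a' x 2 => "a2"
  'b' x 1 => "b1"
Compressed: "b1c1a1b3c1a2b1"
Compressed length: 14

14


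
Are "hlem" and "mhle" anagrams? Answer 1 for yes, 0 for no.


Strings: "hlem", "mhle"
Sorted first:  ehlm
Sorted second: ehlm
Sorted forms match => anagrams

1


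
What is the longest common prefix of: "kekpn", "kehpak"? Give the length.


Words: kekpn, kehpak
  Position 0: all 'k' => match
  Position 1: all 'e' => match
  Position 2: ('k', 'h') => mismatch, stop
LCP = "ke" (length 2)

2


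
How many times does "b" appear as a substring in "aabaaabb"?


Searching for "b" in "aabaaabb"
Scanning each position:
  Position 0: "a" => no
  Position 1: "a" => no
  Position 2: "b" => MATCH
  Position 3: "a" => no
  Position 4: "a" => no
  Position 5: "a" => no
  Position 6: "b" => MATCH
  Position 7: "b" => MATCH
Total occurrences: 3

3


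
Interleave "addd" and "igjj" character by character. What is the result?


Interleaving "addd" and "igjj":
  Position 0: 'a' from first, 'i' from second => "ai"
  Position 1: 'd' from first, 'g' from second => "dg"
  Position 2: 'd' from first, 'j' from second => "dj"
  Position 3: 'd' from first, 'j' from second => "dj"
Result: aidgdjdj

aidgdjdj


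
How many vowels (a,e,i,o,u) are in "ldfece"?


Input: ldfece
Checking each character:
  'l' at position 0: consonant
  'd' at position 1: consonant
  'f' at position 2: consonant
  'e' at position 3: vowel (running total: 1)
  'c' at position 4: consonant
  'e' at position 5: vowel (running total: 2)
Total vowels: 2

2


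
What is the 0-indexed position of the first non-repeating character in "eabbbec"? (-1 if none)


Input: eabbbec
Character frequencies:
  'a': 1
  'b': 3
  'c': 1
  'e': 2
Scanning left to right for freq == 1:
  Position 0 ('e'): freq=2, skip
  Position 1 ('a'): unique! => answer = 1

1


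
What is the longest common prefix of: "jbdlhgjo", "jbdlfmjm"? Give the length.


Words: jbdlhgjo, jbdlfmjm
  Position 0: all 'j' => match
  Position 1: all 'b' => match
  Position 2: all 'd' => match
  Position 3: all 'l' => match
  Position 4: ('h', 'f') => mismatch, stop
LCP = "jbdl" (length 4)

4


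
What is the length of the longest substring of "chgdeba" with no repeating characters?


Input: "chgdeba"
Sliding window (track last position of each char):
  Position 0 ('c'): window [0,0] length 1 -- new best
  Position 1 ('h'): window [0,1] length 2 -- new best
  Position 2 ('g'): window [0,2] length 3 -- new best
  Position 3 ('d'): window [0,3] length 4 -- new best
  Position 4 ('e'): window [0,4] length 5 -- new best
  Position 5 ('b'): window [0,5] length 6 -- new best
  Position 6 ('a'): window [0,6] length 7 -- new best
Longest substring with no repeats: "chgdeba" with length 7

7


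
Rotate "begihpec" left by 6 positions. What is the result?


Input: "begihpec", rotate left by 6
First 6 characters: "begihp"
Remaining characters: "ec"
Concatenate remaining + first: "ec" + "begihp" = "ecbegihp"

ecbegihp


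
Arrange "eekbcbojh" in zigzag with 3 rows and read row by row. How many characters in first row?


Zigzag "eekbcbojh" into 3 rows:
Placing characters:
  'e' => row 0
  'e' => row 1
  'k' => row 2
  'b' => row 1
  'c' => row 0
  'b' => row 1
  'o' => row 2
  'j' => row 1
  'h' => row 0
Rows:
  Row 0: "ech"
  Row 1: "ebbj"
  Row 2: "ko"
First row length: 3

3


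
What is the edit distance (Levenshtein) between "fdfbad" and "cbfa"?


Computing edit distance: "fdfbad" -> "cbfa"
DP table:
           c    b    f    a
      0    1    2    3    4
  f   1    1    2    2    3
  d   2    2    2    3    3
  f   3    3    3    2    3
  b   4    4    3    3    3
  a   5    5    4    4    3
  d   6    6    5    5    4
Edit distance = dp[6][4] = 4

4


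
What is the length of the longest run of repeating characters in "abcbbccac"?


Input: "abcbbccac"
Scanning for longest run:
  Position 1 ('b'): new char, reset run to 1
  Position 2 ('c'): new char, reset run to 1
  Position 3 ('b'): new char, reset run to 1
  Position 4 ('b'): continues run of 'b', length=2
  Position 5 ('c'): new char, reset run to 1
  Position 6 ('c'): continues run of 'c', length=2
  Position 7 ('a'): new char, reset run to 1
  Position 8 ('c'): new char, reset run to 1
Longest run: 'b' with length 2

2


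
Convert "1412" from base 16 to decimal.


Input: "1412" in base 16
Positional expansion:
  Digit '1' (value 1) x 16^3 = 4096
  Digit '4' (value 4) x 16^2 = 1024
  Digit '1' (value 1) x 16^1 = 16
  Digit '2' (value 2) x 16^0 = 2
Sum = 5138

5138


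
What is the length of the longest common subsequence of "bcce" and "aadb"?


LCS of "bcce" and "aadb"
DP table:
           a    a    d    b
      0    0    0    0    0
  b   0    0    0    0    1
  c   0    0    0    0    1
  c   0    0    0    0    1
  e   0    0    0    0    1
LCS length = dp[4][4] = 1

1


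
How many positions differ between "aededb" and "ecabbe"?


Comparing "aededb" and "ecabbe" position by position:
  Position 0: 'a' vs 'e' => DIFFER
  Position 1: 'e' vs 'c' => DIFFER
  Position 2: 'd' vs 'a' => DIFFER
  Position 3: 'e' vs 'b' => DIFFER
  Position 4: 'd' vs 'b' => DIFFER
  Position 5: 'b' vs 'e' => DIFFER
Positions that differ: 6

6


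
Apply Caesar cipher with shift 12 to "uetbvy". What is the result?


Caesar cipher: shift "uetbvy" by 12
  'u' (pos 20) + 12 = pos 6 = 'g'
  'e' (pos 4) + 12 = pos 16 = 'q'
  't' (pos 19) + 12 = pos 5 = 'f'
  'b' (pos 1) + 12 = pos 13 = 'n'
  'v' (pos 21) + 12 = pos 7 = 'h'
  'y' (pos 24) + 12 = pos 10 = 'k'
Result: gqfnhk

gqfnhk


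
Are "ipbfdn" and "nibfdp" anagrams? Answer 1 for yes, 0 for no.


Strings: "ipbfdn", "nibfdp"
Sorted first:  bdfinp
Sorted second: bdfinp
Sorted forms match => anagrams

1


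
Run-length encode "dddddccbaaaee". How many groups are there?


Input: dddddccbaaaee
Scanning for consecutive runs:
  Group 1: 'd' x 5 (positions 0-4)
  Group 2: 'c' x 2 (positions 5-6)
  Group 3: 'b' x 1 (positions 7-7)
  Group 4: 'a' x 3 (positions 8-10)
  Group 5: 'e' x 2 (positions 11-12)
Total groups: 5

5


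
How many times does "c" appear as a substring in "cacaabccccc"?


Searching for "c" in "cacaabccccc"
Scanning each position:
  Position 0: "c" => MATCH
  Position 1: "a" => no
  Position 2: "c" => MATCH
  Position 3: "a" => no
  Position 4: "a" => no
  Position 5: "b" => no
  Position 6: "c" => MATCH
  Position 7: "c" => MATCH
  Position 8: "c" => MATCH
  Position 9: "c" => MATCH
  Position 10: "c" => MATCH
Total occurrences: 7

7


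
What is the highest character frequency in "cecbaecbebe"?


Input: cecbaecbebe
Character counts:
  'a': 1
  'b': 3
  'c': 3
  'e': 4
Maximum frequency: 4

4


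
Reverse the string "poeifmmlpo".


Input: poeifmmlpo
Reading characters right to left:
  Position 9: 'o'
  Position 8: 'p'
  Position 7: 'l'
  Position 6: 'm'
  Position 5: 'm'
  Position 4: 'f'
  Position 3: 'i'
  Position 2: 'e'
  Position 1: 'o'
  Position 0: 'p'
Reversed: oplmmfieop

oplmmfieop


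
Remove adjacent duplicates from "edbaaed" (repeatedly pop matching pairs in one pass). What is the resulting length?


Input: edbaaed
Stack-based adjacent duplicate removal:
  Read 'e': push. Stack: e
  Read 'd': push. Stack: ed
  Read 'b': push. Stack: edb
  Read 'a': push. Stack: edba
  Read 'a': matches stack top 'a' => pop. Stack: edb
  Read 'e': push. Stack: edbe
  Read 'd': push. Stack: edbed
Final stack: "edbed" (length 5)

5


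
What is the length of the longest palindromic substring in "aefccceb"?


Input: "aefccceb"
Checking substrings for palindromes:
  [3:6] "ccc" (len 3) => palindrome
  [3:5] "cc" (len 2) => palindrome
  [4:6] "cc" (len 2) => palindrome
Longest palindromic substring: "ccc" with length 3

3


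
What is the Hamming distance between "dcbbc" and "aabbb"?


Comparing "dcbbc" and "aabbb" position by position:
  Position 0: 'd' vs 'a' => differ
  Position 1: 'c' vs 'a' => differ
  Position 2: 'b' vs 'b' => same
  Position 3: 'b' vs 'b' => same
  Position 4: 'c' vs 'b' => differ
Total differences (Hamming distance): 3

3


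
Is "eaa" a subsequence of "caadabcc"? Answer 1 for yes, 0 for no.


Check if "eaa" is a subsequence of "caadabcc"
Greedy scan:
  Position 0 ('c'): no match needed
  Position 1 ('a'): no match needed
  Position 2 ('a'): no match needed
  Position 3 ('d'): no match needed
  Position 4 ('a'): no match needed
  Position 5 ('b'): no match needed
  Position 6 ('c'): no match needed
  Position 7 ('c'): no match needed
Only matched 0/3 characters => not a subsequence

0


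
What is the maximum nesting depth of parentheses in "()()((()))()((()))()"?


Input: "()()((()))()((()))()"
Tracking depth:
  Position 0 '(': depth becomes 1
  Position 1 ')': depth becomes 0
  Position 2 '(': depth becomes 1
  Position 3 ')': depth becomes 0
  Position 4 '(': depth becomes 1
  Position 5 '(': depth becomes 2
  Position 6 '(': depth becomes 3
  Position 7 ')': depth becomes 2
  Position 8 ')': depth becomes 1
  Position 9 ')': depth becomes 0
  Position 10 '(': depth becomes 1
  Position 11 ')': depth becomes 0
  Position 12 '(': depth becomes 1
  Position 13 '(': depth becomes 2
  Position 14 '(': depth becomes 3
  Position 15 ')': depth becomes 2
  Position 16 ')': depth becomes 1
  Position 17 ')': depth becomes 0
  Position 18 '(': depth becomes 1
  Position 19 ')': depth becomes 0
Maximum depth reached: 3

3


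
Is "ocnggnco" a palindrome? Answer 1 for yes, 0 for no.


Input: ocnggnco
Reversed: ocnggnco
  Compare pos 0 ('o') with pos 7 ('o'): match
  Compare pos 1 ('c') with pos 6 ('c'): match
  Compare pos 2 ('n') with pos 5 ('n'): match
  Compare pos 3 ('g') with pos 4 ('g'): match
Result: palindrome

1


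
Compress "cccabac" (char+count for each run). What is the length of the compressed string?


Input: cccabac
Runs:
  'c' x 3 => "c3"
  'a' x 1 => "a1"
  'b' x 1 => "b1"
  'a' x 1 => "a1"
  'c' x 1 => "c1"
Compressed: "c3a1b1a1c1"
Compressed length: 10

10


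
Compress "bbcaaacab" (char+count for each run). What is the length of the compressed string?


Input: bbcaaacab
Runs:
  'b' x 2 => "b2"
  'c' x 1 => "c1"
  'a' x 3 => "a3"
  'c' x 1 => "c1"
  'a' x 1 => "a1"
  'b' x 1 => "b1"
Compressed: "b2c1a3c1a1b1"
Compressed length: 12

12


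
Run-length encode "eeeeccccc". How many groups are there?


Input: eeeeccccc
Scanning for consecutive runs:
  Group 1: 'e' x 4 (positions 0-3)
  Group 2: 'c' x 5 (positions 4-8)
Total groups: 2

2


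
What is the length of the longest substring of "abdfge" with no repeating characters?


Input: "abdfge"
Sliding window (track last position of each char):
  Position 0 ('a'): window [0,0] length 1 -- new best
  Position 1 ('b'): window [0,1] length 2 -- new best
  Position 2 ('d'): window [0,2] length 3 -- new best
  Position 3 ('f'): window [0,3] length 4 -- new best
  Position 4 ('g'): window [0,4] length 5 -- new best
  Position 5 ('e'): window [0,5] length 6 -- new best
Longest substring with no repeats: "abdfge" with length 6

6


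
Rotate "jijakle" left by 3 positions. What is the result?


Input: "jijakle", rotate left by 3
First 3 characters: "jij"
Remaining characters: "akle"
Concatenate remaining + first: "akle" + "jij" = "aklejij"

aklejij


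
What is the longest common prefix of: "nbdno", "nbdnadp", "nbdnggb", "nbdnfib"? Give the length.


Words: nbdno, nbdnadp, nbdnggb, nbdnfib
  Position 0: all 'n' => match
  Position 1: all 'b' => match
  Position 2: all 'd' => match
  Position 3: all 'n' => match
  Position 4: ('o', 'a', 'g', 'f') => mismatch, stop
LCP = "nbdn" (length 4)

4


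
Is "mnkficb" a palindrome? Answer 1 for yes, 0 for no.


Input: mnkficb
Reversed: bcifknm
  Compare pos 0 ('m') with pos 6 ('b'): MISMATCH
  Compare pos 1 ('n') with pos 5 ('c'): MISMATCH
  Compare pos 2 ('k') with pos 4 ('i'): MISMATCH
Result: not a palindrome

0


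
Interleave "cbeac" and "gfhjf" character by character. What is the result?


Interleaving "cbeac" and "gfhjf":
  Position 0: 'c' from first, 'g' from second => "cg"
  Position 1: 'b' from first, 'f' from second => "bf"
  Position 2: 'e' from first, 'h' from second => "eh"
  Position 3: 'a' from first, 'j' from second => "aj"
  Position 4: 'c' from first, 'f' from second => "cf"
Result: cgbfehajcf

cgbfehajcf


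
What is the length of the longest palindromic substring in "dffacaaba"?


Input: "dffacaaba"
Checking substrings for palindromes:
  [3:6] "aca" (len 3) => palindrome
  [6:9] "aba" (len 3) => palindrome
  [1:3] "ff" (len 2) => palindrome
  [5:7] "aa" (len 2) => palindrome
Longest palindromic substring: "aca" with length 3

3


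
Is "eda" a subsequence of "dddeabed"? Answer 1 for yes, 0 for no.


Check if "eda" is a subsequence of "dddeabed"
Greedy scan:
  Position 0 ('d'): no match needed
  Position 1 ('d'): no match needed
  Position 2 ('d'): no match needed
  Position 3 ('e'): matches sub[0] = 'e'
  Position 4 ('a'): no match needed
  Position 5 ('b'): no match needed
  Position 6 ('e'): no match needed
  Position 7 ('d'): matches sub[1] = 'd'
Only matched 2/3 characters => not a subsequence

0


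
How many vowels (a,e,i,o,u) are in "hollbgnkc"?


Input: hollbgnkc
Checking each character:
  'h' at position 0: consonant
  'o' at position 1: vowel (running total: 1)
  'l' at position 2: consonant
  'l' at position 3: consonant
  'b' at position 4: consonant
  'g' at position 5: consonant
  'n' at position 6: consonant
  'k' at position 7: consonant
  'c' at position 8: consonant
Total vowels: 1

1


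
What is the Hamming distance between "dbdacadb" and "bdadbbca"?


Comparing "dbdacadb" and "bdadbbca" position by position:
  Position 0: 'd' vs 'b' => differ
  Position 1: 'b' vs 'd' => differ
  Position 2: 'd' vs 'a' => differ
  Position 3: 'a' vs 'd' => differ
  Position 4: 'c' vs 'b' => differ
  Position 5: 'a' vs 'b' => differ
  Position 6: 'd' vs 'c' => differ
  Position 7: 'b' vs 'a' => differ
Total differences (Hamming distance): 8

8


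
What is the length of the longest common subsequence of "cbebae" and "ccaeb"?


LCS of "cbebae" and "ccaeb"
DP table:
           c    c    a    e    b
      0    0    0    0    0    0
  c   0    1    1    1    1    1
  b   0    1    1    1    1    2
  e   0    1    1    1    2    2
  b   0    1    1    1    2    3
  a   0    1    1    2    2    3
  e   0    1    1    2    3    3
LCS length = dp[6][5] = 3

3


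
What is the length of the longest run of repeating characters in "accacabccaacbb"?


Input: "accacabccaacbb"
Scanning for longest run:
  Position 1 ('c'): new char, reset run to 1
  Position 2 ('c'): continues run of 'c', length=2
  Position 3 ('a'): new char, reset run to 1
  Position 4 ('c'): new char, reset run to 1
  Position 5 ('a'): new char, reset run to 1
  Position 6 ('b'): new char, reset run to 1
  Position 7 ('c'): new char, reset run to 1
  Position 8 ('c'): continues run of 'c', length=2
  Position 9 ('a'): new char, reset run to 1
  Position 10 ('a'): continues run of 'a', length=2
  Position 11 ('c'): new char, reset run to 1
  Position 12 ('b'): new char, reset run to 1
  Position 13 ('b'): continues run of 'b', length=2
Longest run: 'c' with length 2

2


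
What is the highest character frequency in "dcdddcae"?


Input: dcdddcae
Character counts:
  'a': 1
  'c': 2
  'd': 4
  'e': 1
Maximum frequency: 4

4


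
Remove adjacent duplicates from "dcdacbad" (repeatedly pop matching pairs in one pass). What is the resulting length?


Input: dcdacbad
Stack-based adjacent duplicate removal:
  Read 'd': push. Stack: d
  Read 'c': push. Stack: dc
  Read 'd': push. Stack: dcd
  Read 'a': push. Stack: dcda
  Read 'c': push. Stack: dcdac
  Read 'b': push. Stack: dcdacb
  Read 'a': push. Stack: dcdacba
  Read 'd': push. Stack: dcdacbad
Final stack: "dcdacbad" (length 8)

8


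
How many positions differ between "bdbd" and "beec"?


Comparing "bdbd" and "beec" position by position:
  Position 0: 'b' vs 'b' => same
  Position 1: 'd' vs 'e' => DIFFER
  Position 2: 'b' vs 'e' => DIFFER
  Position 3: 'd' vs 'c' => DIFFER
Positions that differ: 3

3


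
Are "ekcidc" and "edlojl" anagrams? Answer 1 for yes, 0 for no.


Strings: "ekcidc", "edlojl"
Sorted first:  ccdeik
Sorted second: dejllo
Differ at position 0: 'c' vs 'd' => not anagrams

0


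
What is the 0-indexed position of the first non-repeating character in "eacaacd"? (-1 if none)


Input: eacaacd
Character frequencies:
  'a': 3
  'c': 2
  'd': 1
  'e': 1
Scanning left to right for freq == 1:
  Position 0 ('e'): unique! => answer = 0

0


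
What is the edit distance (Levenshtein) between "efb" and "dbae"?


Computing edit distance: "efb" -> "dbae"
DP table:
           d    b    a    e
      0    1    2    3    4
  e   1    1    2    3    3
  f   2    2    2    3    4
  b   3    3    2    3    4
Edit distance = dp[3][4] = 4

4


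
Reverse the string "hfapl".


Input: hfapl
Reading characters right to left:
  Position 4: 'l'
  Position 3: 'p'
  Position 2: 'a'
  Position 1: 'f'
  Position 0: 'h'
Reversed: lpafh

lpafh


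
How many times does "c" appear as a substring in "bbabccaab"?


Searching for "c" in "bbabccaab"
Scanning each position:
  Position 0: "b" => no
  Position 1: "b" => no
  Position 2: "a" => no
  Position 3: "b" => no
  Position 4: "c" => MATCH
  Position 5: "c" => MATCH
  Position 6: "a" => no
  Position 7: "a" => no
  Position 8: "b" => no
Total occurrences: 2

2


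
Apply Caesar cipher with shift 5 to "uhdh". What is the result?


Caesar cipher: shift "uhdh" by 5
  'u' (pos 20) + 5 = pos 25 = 'z'
  'h' (pos 7) + 5 = pos 12 = 'm'
  'd' (pos 3) + 5 = pos 8 = 'i'
  'h' (pos 7) + 5 = pos 12 = 'm'
Result: zmim

zmim


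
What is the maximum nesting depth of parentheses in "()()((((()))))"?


Input: "()()((((()))))"
Tracking depth:
  Position 0 '(': depth becomes 1
  Position 1 ')': depth becomes 0
  Position 2 '(': depth becomes 1
  Position 3 ')': depth becomes 0
  Position 4 '(': depth becomes 1
  Position 5 '(': depth becomes 2
  Position 6 '(': depth becomes 3
  Position 7 '(': depth becomes 4
  Position 8 '(': depth becomes 5
  Position 9 ')': depth becomes 4
  Position 10 ')': depth becomes 3
  Position 11 ')': depth becomes 2
  Position 12 ')': depth becomes 1
  Position 13 ')': depth becomes 0
Maximum depth reached: 5

5


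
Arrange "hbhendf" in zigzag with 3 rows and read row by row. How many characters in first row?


Zigzag "hbhendf" into 3 rows:
Placing characters:
  'h' => row 0
  'b' => row 1
  'h' => row 2
  'e' => row 1
  'n' => row 0
  'd' => row 1
  'f' => row 2
Rows:
  Row 0: "hn"
  Row 1: "bed"
  Row 2: "hf"
First row length: 2

2


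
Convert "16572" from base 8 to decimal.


Input: "16572" in base 8
Positional expansion:
  Digit '1' (value 1) x 8^4 = 4096
  Digit '6' (value 6) x 8^3 = 3072
  Digit '5' (value 5) x 8^2 = 320
  Digit '7' (value 7) x 8^1 = 56
  Digit '2' (value 2) x 8^0 = 2
Sum = 7546

7546


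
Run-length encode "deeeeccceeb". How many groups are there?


Input: deeeeccceeb
Scanning for consecutive runs:
  Group 1: 'd' x 1 (positions 0-0)
  Group 2: 'e' x 4 (positions 1-4)
  Group 3: 'c' x 3 (positions 5-7)
  Group 4: 'e' x 2 (positions 8-9)
  Group 5: 'b' x 1 (positions 10-10)
Total groups: 5

5


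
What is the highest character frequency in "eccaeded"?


Input: eccaeded
Character counts:
  'a': 1
  'c': 2
  'd': 2
  'e': 3
Maximum frequency: 3

3


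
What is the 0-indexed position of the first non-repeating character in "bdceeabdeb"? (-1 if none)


Input: bdceeabdeb
Character frequencies:
  'a': 1
  'b': 3
  'c': 1
  'd': 2
  'e': 3
Scanning left to right for freq == 1:
  Position 0 ('b'): freq=3, skip
  Position 1 ('d'): freq=2, skip
  Position 2 ('c'): unique! => answer = 2

2


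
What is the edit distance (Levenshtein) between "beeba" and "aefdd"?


Computing edit distance: "beeba" -> "aefdd"
DP table:
           a    e    f    d    d
      0    1    2    3    4    5
  b   1    1    2    3    4    5
  e   2    2    1    2    3    4
  e   3    3    2    2    3    4
  b   4    4    3    3    3    4
  a   5    4    4    4    4    4
Edit distance = dp[5][5] = 4

4


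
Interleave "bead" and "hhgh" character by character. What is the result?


Interleaving "bead" and "hhgh":
  Position 0: 'b' from first, 'h' from second => "bh"
  Position 1: 'e' from first, 'h' from second => "eh"
  Position 2: 'a' from first, 'g' from second => "ag"
  Position 3: 'd' from first, 'h' from second => "dh"
Result: bhehagdh

bhehagdh


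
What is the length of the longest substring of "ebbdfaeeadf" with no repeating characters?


Input: "ebbdfaeeadf"
Sliding window (track last position of each char):
  Position 0 ('e'): window [0,0] length 1 -- new best
  Position 1 ('b'): window [0,1] length 2 -- new best
  Position 2 ('b'): repeat (last at 1), move window start to 2
  Position 2 ('b'): window [2,2] length 1
  Position 3 ('d'): window [2,3] length 2
  Position 4 ('f'): window [2,4] length 3 -- new best
  Position 5 ('a'): window [2,5] length 4 -- new best
  Position 6 ('e'): window [2,6] length 5 -- new best
  Position 7 ('e'): repeat (last at 6), move window start to 7
  Position 7 ('e'): window [7,7] length 1
  Position 8 ('a'): window [7,8] length 2
  Position 9 ('d'): window [7,9] length 3
  Position 10 ('f'): window [7,10] length 4
Longest substring with no repeats: "bdfae" with length 5

5


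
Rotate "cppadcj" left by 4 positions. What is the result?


Input: "cppadcj", rotate left by 4
First 4 characters: "cppa"
Remaining characters: "dcj"
Concatenate remaining + first: "dcj" + "cppa" = "dcjcppa"

dcjcppa


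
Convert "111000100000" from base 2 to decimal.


Input: "111000100000" in base 2
Positional expansion:
  Digit '1' (value 1) x 2^11 = 2048
  Digit '1' (value 1) x 2^10 = 1024
  Digit '1' (value 1) x 2^9 = 512
  Digit '0' (value 0) x 2^8 = 0
  Digit '0' (value 0) x 2^7 = 0
  Digit '0' (value 0) x 2^6 = 0
  Digit '1' (value 1) x 2^5 = 32
  Digit '0' (value 0) x 2^4 = 0
  Digit '0' (value 0) x 2^3 = 0
  Digit '0' (value 0) x 2^2 = 0
  Digit '0' (value 0) x 2^1 = 0
  Digit '0' (value 0) x 2^0 = 0
Sum = 3616

3616


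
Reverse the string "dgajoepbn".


Input: dgajoepbn
Reading characters right to left:
  Position 8: 'n'
  Position 7: 'b'
  Position 6: 'p'
  Position 5: 'e'
  Position 4: 'o'
  Position 3: 'j'
  Position 2: 'a'
  Position 1: 'g'
  Position 0: 'd'
Reversed: nbpeojagd

nbpeojagd


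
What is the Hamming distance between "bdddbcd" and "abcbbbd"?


Comparing "bdddbcd" and "abcbbbd" position by position:
  Position 0: 'b' vs 'a' => differ
  Position 1: 'd' vs 'b' => differ
  Position 2: 'd' vs 'c' => differ
  Position 3: 'd' vs 'b' => differ
  Position 4: 'b' vs 'b' => same
  Position 5: 'c' vs 'b' => differ
  Position 6: 'd' vs 'd' => same
Total differences (Hamming distance): 5

5
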